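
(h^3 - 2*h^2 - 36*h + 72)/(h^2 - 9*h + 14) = (h^2 - 36)/(h - 7)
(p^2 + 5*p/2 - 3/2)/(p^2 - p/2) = (p + 3)/p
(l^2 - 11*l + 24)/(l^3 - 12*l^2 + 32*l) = (l - 3)/(l*(l - 4))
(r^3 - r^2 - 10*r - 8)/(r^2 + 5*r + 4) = (r^2 - 2*r - 8)/(r + 4)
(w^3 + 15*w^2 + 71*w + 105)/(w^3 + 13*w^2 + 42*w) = (w^2 + 8*w + 15)/(w*(w + 6))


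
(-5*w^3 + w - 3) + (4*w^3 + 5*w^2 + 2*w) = -w^3 + 5*w^2 + 3*w - 3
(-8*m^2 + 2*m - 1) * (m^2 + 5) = -8*m^4 + 2*m^3 - 41*m^2 + 10*m - 5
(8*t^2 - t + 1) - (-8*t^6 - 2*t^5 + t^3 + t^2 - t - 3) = 8*t^6 + 2*t^5 - t^3 + 7*t^2 + 4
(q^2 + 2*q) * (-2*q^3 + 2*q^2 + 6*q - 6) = -2*q^5 - 2*q^4 + 10*q^3 + 6*q^2 - 12*q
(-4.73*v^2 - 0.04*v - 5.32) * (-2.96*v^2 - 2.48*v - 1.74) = 14.0008*v^4 + 11.8488*v^3 + 24.0766*v^2 + 13.2632*v + 9.2568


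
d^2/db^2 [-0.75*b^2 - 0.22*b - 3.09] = -1.50000000000000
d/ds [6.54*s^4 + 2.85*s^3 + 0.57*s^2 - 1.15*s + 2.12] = 26.16*s^3 + 8.55*s^2 + 1.14*s - 1.15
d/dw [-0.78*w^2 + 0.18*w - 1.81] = 0.18 - 1.56*w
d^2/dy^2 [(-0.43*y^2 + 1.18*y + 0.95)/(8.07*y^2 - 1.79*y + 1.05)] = (141.271806*y^3 + 393.07356*y^2 - 142.33059*y - 6.52439)/(525.557943*y^6 - 349.720713*y^5 + 282.714696*y^4 - 96.740729*y^3 + 36.78444*y^2 - 5.920425*y + 1.157625)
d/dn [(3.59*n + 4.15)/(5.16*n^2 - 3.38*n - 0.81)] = (-18.5244*n^2 - 42.828*n + 11.1191)/(26.6256*n^4 - 34.8816*n^3 + 3.0652*n^2 + 5.4756*n + 0.6561)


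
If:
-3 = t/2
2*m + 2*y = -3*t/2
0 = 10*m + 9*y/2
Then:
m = -81/22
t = -6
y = 90/11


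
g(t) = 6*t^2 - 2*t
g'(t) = 12*t - 2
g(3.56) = 68.92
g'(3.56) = 40.72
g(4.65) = 120.44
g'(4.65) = 53.80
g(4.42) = 108.38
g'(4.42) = 51.04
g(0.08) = -0.12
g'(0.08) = -1.04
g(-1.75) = 21.88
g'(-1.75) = -23.00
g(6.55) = 244.32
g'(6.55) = 76.60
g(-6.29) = 249.96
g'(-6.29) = -77.48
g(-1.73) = 21.42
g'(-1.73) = -22.76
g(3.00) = 48.00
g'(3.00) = 34.00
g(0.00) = 0.00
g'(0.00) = -2.00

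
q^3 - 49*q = q*(q - 7)*(q + 7)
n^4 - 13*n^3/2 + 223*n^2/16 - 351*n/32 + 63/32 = (n - 3)*(n - 7/4)*(n - 3/2)*(n - 1/4)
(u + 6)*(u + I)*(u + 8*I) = u^3 + 6*u^2 + 9*I*u^2 - 8*u + 54*I*u - 48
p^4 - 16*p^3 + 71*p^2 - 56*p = p*(p - 8)*(p - 7)*(p - 1)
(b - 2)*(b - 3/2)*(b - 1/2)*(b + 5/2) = b^4 - 3*b^3/2 - 21*b^2/4 + 83*b/8 - 15/4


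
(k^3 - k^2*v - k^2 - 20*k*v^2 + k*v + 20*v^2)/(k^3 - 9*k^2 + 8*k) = (k^2 - k*v - 20*v^2)/(k*(k - 8))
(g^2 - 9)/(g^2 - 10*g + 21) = (g + 3)/(g - 7)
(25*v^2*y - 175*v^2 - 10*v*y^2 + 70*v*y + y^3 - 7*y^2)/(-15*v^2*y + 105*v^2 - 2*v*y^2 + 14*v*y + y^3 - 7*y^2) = (-5*v + y)/(3*v + y)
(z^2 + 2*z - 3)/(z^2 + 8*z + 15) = (z - 1)/(z + 5)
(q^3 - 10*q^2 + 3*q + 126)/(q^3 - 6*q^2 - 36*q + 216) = (q^2 - 4*q - 21)/(q^2 - 36)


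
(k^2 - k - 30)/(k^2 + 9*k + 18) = (k^2 - k - 30)/(k^2 + 9*k + 18)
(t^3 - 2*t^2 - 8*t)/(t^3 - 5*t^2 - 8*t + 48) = t*(t + 2)/(t^2 - t - 12)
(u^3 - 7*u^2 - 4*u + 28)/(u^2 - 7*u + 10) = (u^2 - 5*u - 14)/(u - 5)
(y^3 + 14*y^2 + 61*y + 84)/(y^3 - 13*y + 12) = (y^2 + 10*y + 21)/(y^2 - 4*y + 3)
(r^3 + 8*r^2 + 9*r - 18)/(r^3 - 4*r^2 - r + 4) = (r^2 + 9*r + 18)/(r^2 - 3*r - 4)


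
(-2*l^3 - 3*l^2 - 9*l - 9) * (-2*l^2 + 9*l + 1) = 4*l^5 - 12*l^4 - 11*l^3 - 66*l^2 - 90*l - 9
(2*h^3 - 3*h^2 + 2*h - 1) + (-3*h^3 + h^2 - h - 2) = -h^3 - 2*h^2 + h - 3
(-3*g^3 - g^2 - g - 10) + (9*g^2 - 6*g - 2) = -3*g^3 + 8*g^2 - 7*g - 12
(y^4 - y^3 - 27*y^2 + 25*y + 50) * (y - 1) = y^5 - 2*y^4 - 26*y^3 + 52*y^2 + 25*y - 50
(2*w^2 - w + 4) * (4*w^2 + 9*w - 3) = 8*w^4 + 14*w^3 + w^2 + 39*w - 12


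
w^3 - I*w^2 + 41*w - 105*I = (w - 5*I)*(w - 3*I)*(w + 7*I)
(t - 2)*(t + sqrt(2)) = t^2 - 2*t + sqrt(2)*t - 2*sqrt(2)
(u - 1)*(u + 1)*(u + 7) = u^3 + 7*u^2 - u - 7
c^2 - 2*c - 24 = (c - 6)*(c + 4)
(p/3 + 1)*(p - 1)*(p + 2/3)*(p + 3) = p^4/3 + 17*p^3/9 + 19*p^2/9 - 7*p/3 - 2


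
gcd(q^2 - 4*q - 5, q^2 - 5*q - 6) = q + 1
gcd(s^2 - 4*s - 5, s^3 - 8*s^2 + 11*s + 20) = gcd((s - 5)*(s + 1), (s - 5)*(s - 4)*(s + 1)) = s^2 - 4*s - 5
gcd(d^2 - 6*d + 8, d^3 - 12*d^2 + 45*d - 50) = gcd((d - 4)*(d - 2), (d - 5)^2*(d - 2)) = d - 2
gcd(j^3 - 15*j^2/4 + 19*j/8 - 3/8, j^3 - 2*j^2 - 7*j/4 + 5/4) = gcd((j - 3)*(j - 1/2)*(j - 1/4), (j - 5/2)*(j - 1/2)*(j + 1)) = j - 1/2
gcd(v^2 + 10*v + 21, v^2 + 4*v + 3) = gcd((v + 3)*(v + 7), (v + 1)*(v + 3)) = v + 3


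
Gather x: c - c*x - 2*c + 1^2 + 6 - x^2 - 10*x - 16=-c - x^2 + x*(-c - 10) - 9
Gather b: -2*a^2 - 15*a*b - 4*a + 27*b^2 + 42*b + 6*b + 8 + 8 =-2*a^2 - 4*a + 27*b^2 + b*(48 - 15*a) + 16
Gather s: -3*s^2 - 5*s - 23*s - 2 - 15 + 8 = -3*s^2 - 28*s - 9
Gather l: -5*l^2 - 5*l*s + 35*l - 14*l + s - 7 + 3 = -5*l^2 + l*(21 - 5*s) + s - 4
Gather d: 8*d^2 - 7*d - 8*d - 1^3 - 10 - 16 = 8*d^2 - 15*d - 27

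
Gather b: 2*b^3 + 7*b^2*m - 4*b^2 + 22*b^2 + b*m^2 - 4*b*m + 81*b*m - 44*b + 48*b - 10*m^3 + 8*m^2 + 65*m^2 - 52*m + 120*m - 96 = 2*b^3 + b^2*(7*m + 18) + b*(m^2 + 77*m + 4) - 10*m^3 + 73*m^2 + 68*m - 96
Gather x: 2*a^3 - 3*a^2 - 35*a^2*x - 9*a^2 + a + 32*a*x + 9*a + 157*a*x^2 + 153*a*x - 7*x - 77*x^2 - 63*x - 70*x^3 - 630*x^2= 2*a^3 - 12*a^2 + 10*a - 70*x^3 + x^2*(157*a - 707) + x*(-35*a^2 + 185*a - 70)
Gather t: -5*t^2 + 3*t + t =-5*t^2 + 4*t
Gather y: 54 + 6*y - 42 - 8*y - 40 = -2*y - 28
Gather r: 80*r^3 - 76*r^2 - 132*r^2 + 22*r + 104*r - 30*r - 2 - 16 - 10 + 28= 80*r^3 - 208*r^2 + 96*r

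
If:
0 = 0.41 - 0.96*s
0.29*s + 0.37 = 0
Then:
No Solution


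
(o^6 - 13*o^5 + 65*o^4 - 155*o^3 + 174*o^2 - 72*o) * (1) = o^6 - 13*o^5 + 65*o^4 - 155*o^3 + 174*o^2 - 72*o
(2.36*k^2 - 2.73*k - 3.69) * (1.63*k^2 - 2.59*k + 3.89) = 3.8468*k^4 - 10.5623*k^3 + 10.2364*k^2 - 1.0626*k - 14.3541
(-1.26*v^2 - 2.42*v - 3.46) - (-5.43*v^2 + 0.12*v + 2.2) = 4.17*v^2 - 2.54*v - 5.66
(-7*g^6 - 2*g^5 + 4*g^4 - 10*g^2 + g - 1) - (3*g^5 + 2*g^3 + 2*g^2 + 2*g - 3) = -7*g^6 - 5*g^5 + 4*g^4 - 2*g^3 - 12*g^2 - g + 2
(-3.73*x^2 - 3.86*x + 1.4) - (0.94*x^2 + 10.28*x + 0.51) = -4.67*x^2 - 14.14*x + 0.89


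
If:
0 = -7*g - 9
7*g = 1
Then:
No Solution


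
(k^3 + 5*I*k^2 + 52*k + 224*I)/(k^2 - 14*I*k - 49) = (k^2 + 12*I*k - 32)/(k - 7*I)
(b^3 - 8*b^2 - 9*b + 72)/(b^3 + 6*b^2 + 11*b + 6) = (b^2 - 11*b + 24)/(b^2 + 3*b + 2)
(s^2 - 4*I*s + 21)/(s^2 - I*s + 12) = (s - 7*I)/(s - 4*I)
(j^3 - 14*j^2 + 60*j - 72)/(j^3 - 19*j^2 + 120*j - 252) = (j - 2)/(j - 7)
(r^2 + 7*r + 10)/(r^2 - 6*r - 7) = (r^2 + 7*r + 10)/(r^2 - 6*r - 7)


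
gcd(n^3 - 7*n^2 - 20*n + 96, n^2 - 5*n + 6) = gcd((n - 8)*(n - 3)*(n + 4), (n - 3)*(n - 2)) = n - 3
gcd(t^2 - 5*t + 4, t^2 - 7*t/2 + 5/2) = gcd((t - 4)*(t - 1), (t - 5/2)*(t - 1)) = t - 1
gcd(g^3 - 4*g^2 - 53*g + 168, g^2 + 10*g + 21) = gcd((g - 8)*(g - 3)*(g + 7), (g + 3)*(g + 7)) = g + 7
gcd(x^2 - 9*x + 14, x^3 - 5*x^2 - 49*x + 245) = x - 7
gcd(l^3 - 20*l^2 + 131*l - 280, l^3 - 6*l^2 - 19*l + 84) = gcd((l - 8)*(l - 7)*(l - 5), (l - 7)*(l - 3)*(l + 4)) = l - 7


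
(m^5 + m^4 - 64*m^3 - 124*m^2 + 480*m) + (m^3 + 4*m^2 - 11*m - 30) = m^5 + m^4 - 63*m^3 - 120*m^2 + 469*m - 30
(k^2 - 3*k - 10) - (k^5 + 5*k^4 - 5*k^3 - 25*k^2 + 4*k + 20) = -k^5 - 5*k^4 + 5*k^3 + 26*k^2 - 7*k - 30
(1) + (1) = 2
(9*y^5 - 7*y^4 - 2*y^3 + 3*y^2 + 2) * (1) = 9*y^5 - 7*y^4 - 2*y^3 + 3*y^2 + 2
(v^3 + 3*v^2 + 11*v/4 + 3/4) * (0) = 0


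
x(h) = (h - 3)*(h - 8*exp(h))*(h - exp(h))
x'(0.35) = -29.79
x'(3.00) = 2694.12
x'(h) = (1 - 8*exp(h))*(h - 3)*(h - exp(h)) + (1 - exp(h))*(h - 3)*(h - 8*exp(h)) + (h - 8*exp(h))*(h - exp(h)) = (1 - exp(h))*(h - 3)*(h - 8*exp(h)) - (h - 3)*(h - exp(h))*(8*exp(h) - 1) + (h - 8*exp(h))*(h - exp(h))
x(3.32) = 1697.69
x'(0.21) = -21.74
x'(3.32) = 8880.56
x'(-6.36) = 158.83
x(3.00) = 0.00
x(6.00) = 3840867.53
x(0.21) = -27.59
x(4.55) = 105071.16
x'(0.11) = -17.15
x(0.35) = -31.17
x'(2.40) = -227.25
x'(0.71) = -62.55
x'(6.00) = 9016307.12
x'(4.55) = 282566.53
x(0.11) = -25.65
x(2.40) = -443.85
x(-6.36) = -379.54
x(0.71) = -47.18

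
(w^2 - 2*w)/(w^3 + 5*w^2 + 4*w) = (w - 2)/(w^2 + 5*w + 4)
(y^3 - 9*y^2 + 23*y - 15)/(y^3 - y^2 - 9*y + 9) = (y - 5)/(y + 3)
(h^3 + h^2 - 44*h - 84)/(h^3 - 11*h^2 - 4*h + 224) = (h^2 + 8*h + 12)/(h^2 - 4*h - 32)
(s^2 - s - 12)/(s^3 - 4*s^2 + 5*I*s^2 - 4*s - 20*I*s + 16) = (s + 3)/(s^2 + 5*I*s - 4)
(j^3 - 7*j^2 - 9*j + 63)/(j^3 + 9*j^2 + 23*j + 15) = (j^2 - 10*j + 21)/(j^2 + 6*j + 5)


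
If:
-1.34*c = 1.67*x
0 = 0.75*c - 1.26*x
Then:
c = 0.00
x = 0.00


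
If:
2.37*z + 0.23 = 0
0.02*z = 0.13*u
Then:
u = -0.01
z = -0.10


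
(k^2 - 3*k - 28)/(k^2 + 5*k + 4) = (k - 7)/(k + 1)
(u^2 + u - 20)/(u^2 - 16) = (u + 5)/(u + 4)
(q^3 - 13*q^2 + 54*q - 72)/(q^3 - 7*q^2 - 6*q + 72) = (q - 3)/(q + 3)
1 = 1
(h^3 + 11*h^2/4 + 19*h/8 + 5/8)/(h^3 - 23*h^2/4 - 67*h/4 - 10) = (h + 1/2)/(h - 8)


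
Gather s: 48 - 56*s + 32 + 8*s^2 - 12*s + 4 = 8*s^2 - 68*s + 84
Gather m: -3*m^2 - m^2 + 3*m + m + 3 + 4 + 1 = -4*m^2 + 4*m + 8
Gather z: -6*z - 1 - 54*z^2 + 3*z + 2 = -54*z^2 - 3*z + 1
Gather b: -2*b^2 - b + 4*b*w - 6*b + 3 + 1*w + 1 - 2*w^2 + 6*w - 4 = -2*b^2 + b*(4*w - 7) - 2*w^2 + 7*w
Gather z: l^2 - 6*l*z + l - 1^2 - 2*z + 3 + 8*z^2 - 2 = l^2 + l + 8*z^2 + z*(-6*l - 2)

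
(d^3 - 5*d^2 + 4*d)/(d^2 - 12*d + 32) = d*(d - 1)/(d - 8)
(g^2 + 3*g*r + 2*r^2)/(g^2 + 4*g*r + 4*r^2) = (g + r)/(g + 2*r)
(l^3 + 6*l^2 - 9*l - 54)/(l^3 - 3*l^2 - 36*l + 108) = (l + 3)/(l - 6)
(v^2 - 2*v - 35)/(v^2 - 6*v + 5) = (v^2 - 2*v - 35)/(v^2 - 6*v + 5)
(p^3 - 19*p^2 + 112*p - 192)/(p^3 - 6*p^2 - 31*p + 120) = (p - 8)/(p + 5)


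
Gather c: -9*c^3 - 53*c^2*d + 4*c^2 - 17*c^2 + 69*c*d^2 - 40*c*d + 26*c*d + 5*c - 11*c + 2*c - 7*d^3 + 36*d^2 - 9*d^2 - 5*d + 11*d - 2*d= -9*c^3 + c^2*(-53*d - 13) + c*(69*d^2 - 14*d - 4) - 7*d^3 + 27*d^2 + 4*d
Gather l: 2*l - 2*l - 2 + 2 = 0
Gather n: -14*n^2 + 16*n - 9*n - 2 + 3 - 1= -14*n^2 + 7*n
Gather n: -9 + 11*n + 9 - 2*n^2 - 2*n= -2*n^2 + 9*n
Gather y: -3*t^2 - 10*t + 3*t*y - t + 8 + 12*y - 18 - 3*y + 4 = -3*t^2 - 11*t + y*(3*t + 9) - 6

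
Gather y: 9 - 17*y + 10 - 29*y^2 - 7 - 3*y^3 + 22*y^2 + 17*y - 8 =-3*y^3 - 7*y^2 + 4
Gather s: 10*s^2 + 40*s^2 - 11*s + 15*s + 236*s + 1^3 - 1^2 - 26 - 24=50*s^2 + 240*s - 50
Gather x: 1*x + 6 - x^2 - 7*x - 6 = -x^2 - 6*x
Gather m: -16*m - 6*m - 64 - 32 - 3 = -22*m - 99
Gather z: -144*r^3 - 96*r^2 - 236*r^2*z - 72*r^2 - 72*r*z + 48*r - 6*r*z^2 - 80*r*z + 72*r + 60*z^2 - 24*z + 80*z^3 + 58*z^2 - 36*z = -144*r^3 - 168*r^2 + 120*r + 80*z^3 + z^2*(118 - 6*r) + z*(-236*r^2 - 152*r - 60)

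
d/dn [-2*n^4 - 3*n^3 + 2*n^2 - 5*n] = -8*n^3 - 9*n^2 + 4*n - 5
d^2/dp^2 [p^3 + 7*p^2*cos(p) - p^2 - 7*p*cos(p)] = -7*p^2*cos(p) - 28*p*sin(p) + 7*p*cos(p) + 6*p + 14*sqrt(2)*sin(p + pi/4) - 2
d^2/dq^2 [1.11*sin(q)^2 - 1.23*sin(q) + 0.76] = 1.23*sin(q) + 2.22*cos(2*q)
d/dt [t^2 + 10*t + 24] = 2*t + 10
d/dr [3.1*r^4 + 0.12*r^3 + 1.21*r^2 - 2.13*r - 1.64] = 12.4*r^3 + 0.36*r^2 + 2.42*r - 2.13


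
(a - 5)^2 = a^2 - 10*a + 25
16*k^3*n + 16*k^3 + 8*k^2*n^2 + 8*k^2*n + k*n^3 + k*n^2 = (4*k + n)^2*(k*n + k)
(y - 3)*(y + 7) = y^2 + 4*y - 21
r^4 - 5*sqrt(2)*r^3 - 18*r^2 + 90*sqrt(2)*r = r*(r - 5*sqrt(2))*(r - 3*sqrt(2))*(r + 3*sqrt(2))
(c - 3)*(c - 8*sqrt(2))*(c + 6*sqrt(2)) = c^3 - 3*c^2 - 2*sqrt(2)*c^2 - 96*c + 6*sqrt(2)*c + 288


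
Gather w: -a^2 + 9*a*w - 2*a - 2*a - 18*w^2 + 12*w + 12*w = -a^2 - 4*a - 18*w^2 + w*(9*a + 24)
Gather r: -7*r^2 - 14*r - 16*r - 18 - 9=-7*r^2 - 30*r - 27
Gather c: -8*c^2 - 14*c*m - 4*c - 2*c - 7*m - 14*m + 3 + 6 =-8*c^2 + c*(-14*m - 6) - 21*m + 9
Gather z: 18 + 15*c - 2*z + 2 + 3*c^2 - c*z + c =3*c^2 + 16*c + z*(-c - 2) + 20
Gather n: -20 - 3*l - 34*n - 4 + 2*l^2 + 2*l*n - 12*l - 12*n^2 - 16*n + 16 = 2*l^2 - 15*l - 12*n^2 + n*(2*l - 50) - 8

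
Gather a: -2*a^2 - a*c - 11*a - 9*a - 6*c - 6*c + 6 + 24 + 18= -2*a^2 + a*(-c - 20) - 12*c + 48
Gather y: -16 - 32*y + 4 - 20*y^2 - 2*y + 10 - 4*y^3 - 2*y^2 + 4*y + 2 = -4*y^3 - 22*y^2 - 30*y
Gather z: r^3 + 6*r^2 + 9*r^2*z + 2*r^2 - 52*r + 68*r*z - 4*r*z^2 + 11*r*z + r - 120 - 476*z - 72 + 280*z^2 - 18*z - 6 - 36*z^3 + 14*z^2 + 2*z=r^3 + 8*r^2 - 51*r - 36*z^3 + z^2*(294 - 4*r) + z*(9*r^2 + 79*r - 492) - 198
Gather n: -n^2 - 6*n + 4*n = -n^2 - 2*n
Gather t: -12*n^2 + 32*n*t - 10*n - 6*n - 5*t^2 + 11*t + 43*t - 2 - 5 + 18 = -12*n^2 - 16*n - 5*t^2 + t*(32*n + 54) + 11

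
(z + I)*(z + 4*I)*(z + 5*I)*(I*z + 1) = I*z^4 - 9*z^3 - 19*I*z^2 - 9*z - 20*I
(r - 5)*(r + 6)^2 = r^3 + 7*r^2 - 24*r - 180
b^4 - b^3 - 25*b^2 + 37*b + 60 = (b - 4)*(b - 3)*(b + 1)*(b + 5)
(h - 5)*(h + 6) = h^2 + h - 30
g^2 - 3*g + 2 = (g - 2)*(g - 1)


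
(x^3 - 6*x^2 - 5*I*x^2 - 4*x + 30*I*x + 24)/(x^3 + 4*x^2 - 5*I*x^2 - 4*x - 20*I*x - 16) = (x - 6)/(x + 4)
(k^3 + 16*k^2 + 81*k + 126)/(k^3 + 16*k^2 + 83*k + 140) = (k^2 + 9*k + 18)/(k^2 + 9*k + 20)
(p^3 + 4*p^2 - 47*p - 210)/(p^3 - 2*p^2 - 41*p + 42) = (p + 5)/(p - 1)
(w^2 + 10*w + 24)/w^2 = 1 + 10/w + 24/w^2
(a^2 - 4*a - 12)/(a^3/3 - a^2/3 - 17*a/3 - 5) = 3*(-a^2 + 4*a + 12)/(-a^3 + a^2 + 17*a + 15)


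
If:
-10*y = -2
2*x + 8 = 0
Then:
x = -4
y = 1/5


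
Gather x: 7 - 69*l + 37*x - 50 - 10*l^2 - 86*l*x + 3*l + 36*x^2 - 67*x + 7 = -10*l^2 - 66*l + 36*x^2 + x*(-86*l - 30) - 36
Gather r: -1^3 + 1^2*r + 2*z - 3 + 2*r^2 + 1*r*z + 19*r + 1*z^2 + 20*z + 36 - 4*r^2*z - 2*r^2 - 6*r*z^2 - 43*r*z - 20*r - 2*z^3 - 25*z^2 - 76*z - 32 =-4*r^2*z + r*(-6*z^2 - 42*z) - 2*z^3 - 24*z^2 - 54*z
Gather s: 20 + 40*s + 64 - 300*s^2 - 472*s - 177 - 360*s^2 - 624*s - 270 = -660*s^2 - 1056*s - 363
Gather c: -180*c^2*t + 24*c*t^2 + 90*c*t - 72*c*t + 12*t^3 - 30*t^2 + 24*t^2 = -180*c^2*t + c*(24*t^2 + 18*t) + 12*t^3 - 6*t^2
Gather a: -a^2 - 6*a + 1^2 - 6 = -a^2 - 6*a - 5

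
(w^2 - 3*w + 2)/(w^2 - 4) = (w - 1)/(w + 2)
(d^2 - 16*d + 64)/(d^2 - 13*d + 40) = (d - 8)/(d - 5)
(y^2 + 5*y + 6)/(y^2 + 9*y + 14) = (y + 3)/(y + 7)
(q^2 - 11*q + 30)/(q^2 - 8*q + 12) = (q - 5)/(q - 2)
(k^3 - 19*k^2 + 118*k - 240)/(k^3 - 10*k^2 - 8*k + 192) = (k - 5)/(k + 4)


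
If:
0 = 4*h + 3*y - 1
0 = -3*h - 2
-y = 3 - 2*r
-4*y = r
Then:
No Solution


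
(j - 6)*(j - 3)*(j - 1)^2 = j^4 - 11*j^3 + 37*j^2 - 45*j + 18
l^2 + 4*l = l*(l + 4)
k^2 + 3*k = k*(k + 3)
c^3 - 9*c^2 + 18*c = c*(c - 6)*(c - 3)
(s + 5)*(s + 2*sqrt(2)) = s^2 + 2*sqrt(2)*s + 5*s + 10*sqrt(2)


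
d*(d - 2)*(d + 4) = d^3 + 2*d^2 - 8*d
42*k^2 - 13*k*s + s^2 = (-7*k + s)*(-6*k + s)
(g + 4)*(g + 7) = g^2 + 11*g + 28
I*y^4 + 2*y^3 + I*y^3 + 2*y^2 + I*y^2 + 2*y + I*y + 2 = (y - 2*I)*(y - I)*(y + I)*(I*y + I)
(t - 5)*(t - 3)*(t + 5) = t^3 - 3*t^2 - 25*t + 75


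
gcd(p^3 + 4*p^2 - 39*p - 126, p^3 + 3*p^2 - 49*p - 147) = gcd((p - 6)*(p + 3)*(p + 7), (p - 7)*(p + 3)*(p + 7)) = p^2 + 10*p + 21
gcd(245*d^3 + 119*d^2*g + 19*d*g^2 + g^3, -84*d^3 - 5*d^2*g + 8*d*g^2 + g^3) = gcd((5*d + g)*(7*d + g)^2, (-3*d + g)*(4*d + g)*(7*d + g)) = 7*d + g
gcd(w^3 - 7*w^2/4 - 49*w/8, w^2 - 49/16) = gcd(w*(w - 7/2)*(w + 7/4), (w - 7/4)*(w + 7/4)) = w + 7/4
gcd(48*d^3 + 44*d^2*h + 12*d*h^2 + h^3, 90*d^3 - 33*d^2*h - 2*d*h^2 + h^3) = 6*d + h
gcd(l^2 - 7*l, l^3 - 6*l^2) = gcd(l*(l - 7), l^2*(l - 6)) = l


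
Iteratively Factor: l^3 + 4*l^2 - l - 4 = (l + 1)*(l^2 + 3*l - 4) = (l - 1)*(l + 1)*(l + 4)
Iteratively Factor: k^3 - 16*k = (k + 4)*(k^2 - 4*k) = (k - 4)*(k + 4)*(k)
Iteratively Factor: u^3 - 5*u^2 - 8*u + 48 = (u + 3)*(u^2 - 8*u + 16) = (u - 4)*(u + 3)*(u - 4)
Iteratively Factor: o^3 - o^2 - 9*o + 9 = (o - 1)*(o^2 - 9) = (o - 3)*(o - 1)*(o + 3)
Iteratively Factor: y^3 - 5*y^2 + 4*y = (y - 4)*(y^2 - y) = (y - 4)*(y - 1)*(y)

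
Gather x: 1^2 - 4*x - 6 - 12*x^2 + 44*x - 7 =-12*x^2 + 40*x - 12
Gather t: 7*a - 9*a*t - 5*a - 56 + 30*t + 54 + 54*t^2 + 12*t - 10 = 2*a + 54*t^2 + t*(42 - 9*a) - 12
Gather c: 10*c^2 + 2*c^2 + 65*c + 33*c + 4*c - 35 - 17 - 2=12*c^2 + 102*c - 54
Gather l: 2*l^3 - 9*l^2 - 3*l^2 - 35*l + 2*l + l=2*l^3 - 12*l^2 - 32*l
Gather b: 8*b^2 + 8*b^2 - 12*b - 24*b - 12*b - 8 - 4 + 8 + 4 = 16*b^2 - 48*b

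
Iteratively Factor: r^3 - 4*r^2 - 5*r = (r + 1)*(r^2 - 5*r) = (r - 5)*(r + 1)*(r)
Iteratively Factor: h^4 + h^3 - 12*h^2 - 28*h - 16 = (h - 4)*(h^3 + 5*h^2 + 8*h + 4) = (h - 4)*(h + 2)*(h^2 + 3*h + 2) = (h - 4)*(h + 2)^2*(h + 1)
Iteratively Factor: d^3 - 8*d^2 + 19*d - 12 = (d - 4)*(d^2 - 4*d + 3) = (d - 4)*(d - 3)*(d - 1)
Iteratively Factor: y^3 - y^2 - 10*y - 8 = (y + 1)*(y^2 - 2*y - 8) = (y - 4)*(y + 1)*(y + 2)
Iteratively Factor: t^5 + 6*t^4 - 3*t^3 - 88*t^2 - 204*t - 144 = (t - 4)*(t^4 + 10*t^3 + 37*t^2 + 60*t + 36) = (t - 4)*(t + 2)*(t^3 + 8*t^2 + 21*t + 18) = (t - 4)*(t + 2)^2*(t^2 + 6*t + 9) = (t - 4)*(t + 2)^2*(t + 3)*(t + 3)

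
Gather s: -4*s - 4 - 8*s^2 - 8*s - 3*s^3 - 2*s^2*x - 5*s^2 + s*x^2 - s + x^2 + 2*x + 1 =-3*s^3 + s^2*(-2*x - 13) + s*(x^2 - 13) + x^2 + 2*x - 3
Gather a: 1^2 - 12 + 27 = 16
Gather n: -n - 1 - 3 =-n - 4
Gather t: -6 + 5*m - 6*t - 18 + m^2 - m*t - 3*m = m^2 + 2*m + t*(-m - 6) - 24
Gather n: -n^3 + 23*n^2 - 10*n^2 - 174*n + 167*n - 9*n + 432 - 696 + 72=-n^3 + 13*n^2 - 16*n - 192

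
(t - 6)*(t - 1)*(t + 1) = t^3 - 6*t^2 - t + 6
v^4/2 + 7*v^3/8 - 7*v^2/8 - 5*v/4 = v*(v/2 + 1/2)*(v - 5/4)*(v + 2)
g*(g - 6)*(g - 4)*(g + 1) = g^4 - 9*g^3 + 14*g^2 + 24*g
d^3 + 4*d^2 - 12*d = d*(d - 2)*(d + 6)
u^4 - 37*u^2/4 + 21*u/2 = u*(u - 2)*(u - 3/2)*(u + 7/2)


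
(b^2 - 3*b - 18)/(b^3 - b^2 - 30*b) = (b + 3)/(b*(b + 5))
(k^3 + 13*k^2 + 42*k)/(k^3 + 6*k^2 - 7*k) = (k + 6)/(k - 1)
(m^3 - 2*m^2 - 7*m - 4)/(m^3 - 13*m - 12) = (m + 1)/(m + 3)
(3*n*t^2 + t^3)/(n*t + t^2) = t*(3*n + t)/(n + t)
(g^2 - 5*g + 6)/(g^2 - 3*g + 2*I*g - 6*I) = (g - 2)/(g + 2*I)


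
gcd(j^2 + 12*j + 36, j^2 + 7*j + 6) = j + 6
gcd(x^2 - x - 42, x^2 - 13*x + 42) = x - 7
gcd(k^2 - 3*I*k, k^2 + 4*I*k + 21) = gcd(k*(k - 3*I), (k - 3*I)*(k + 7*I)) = k - 3*I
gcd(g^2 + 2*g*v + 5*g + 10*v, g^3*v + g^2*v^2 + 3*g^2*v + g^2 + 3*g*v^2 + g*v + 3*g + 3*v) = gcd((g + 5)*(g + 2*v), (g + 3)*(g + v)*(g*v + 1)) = 1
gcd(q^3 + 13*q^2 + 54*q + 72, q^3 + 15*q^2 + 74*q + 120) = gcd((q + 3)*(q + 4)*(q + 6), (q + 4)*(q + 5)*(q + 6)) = q^2 + 10*q + 24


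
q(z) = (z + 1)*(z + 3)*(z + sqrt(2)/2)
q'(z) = (z + 1)*(z + 3) + (z + 1)*(z + sqrt(2)/2) + (z + 3)*(z + sqrt(2)/2) = 3*z^2 + sqrt(2)*z + 8*z + 2*sqrt(2) + 3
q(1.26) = 18.94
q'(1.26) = 22.45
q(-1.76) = 0.99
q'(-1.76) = -1.45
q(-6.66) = -123.32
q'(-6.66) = 76.20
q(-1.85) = 1.12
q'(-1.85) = -1.32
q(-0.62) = 0.08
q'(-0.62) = 1.14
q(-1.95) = 1.24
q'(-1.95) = -1.12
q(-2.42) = 1.41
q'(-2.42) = 0.62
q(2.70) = 71.86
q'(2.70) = 53.12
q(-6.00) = -79.39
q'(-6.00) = 57.34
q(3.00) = 88.97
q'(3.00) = 61.07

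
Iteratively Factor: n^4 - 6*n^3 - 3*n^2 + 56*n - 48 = (n - 4)*(n^3 - 2*n^2 - 11*n + 12) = (n - 4)*(n - 1)*(n^2 - n - 12) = (n - 4)^2*(n - 1)*(n + 3)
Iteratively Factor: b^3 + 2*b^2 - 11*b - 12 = (b + 4)*(b^2 - 2*b - 3) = (b + 1)*(b + 4)*(b - 3)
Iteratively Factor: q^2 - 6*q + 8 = (q - 4)*(q - 2)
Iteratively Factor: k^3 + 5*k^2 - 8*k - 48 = (k + 4)*(k^2 + k - 12) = (k - 3)*(k + 4)*(k + 4)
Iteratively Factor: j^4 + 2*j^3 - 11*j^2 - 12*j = (j)*(j^3 + 2*j^2 - 11*j - 12) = j*(j + 4)*(j^2 - 2*j - 3) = j*(j + 1)*(j + 4)*(j - 3)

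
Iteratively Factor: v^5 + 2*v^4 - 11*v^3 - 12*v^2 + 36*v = (v)*(v^4 + 2*v^3 - 11*v^2 - 12*v + 36) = v*(v - 2)*(v^3 + 4*v^2 - 3*v - 18) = v*(v - 2)*(v + 3)*(v^2 + v - 6) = v*(v - 2)*(v + 3)^2*(v - 2)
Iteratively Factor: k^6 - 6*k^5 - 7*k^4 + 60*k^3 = (k + 3)*(k^5 - 9*k^4 + 20*k^3) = k*(k + 3)*(k^4 - 9*k^3 + 20*k^2) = k*(k - 4)*(k + 3)*(k^3 - 5*k^2) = k*(k - 5)*(k - 4)*(k + 3)*(k^2) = k^2*(k - 5)*(k - 4)*(k + 3)*(k)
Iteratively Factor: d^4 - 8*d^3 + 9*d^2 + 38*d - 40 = (d - 5)*(d^3 - 3*d^2 - 6*d + 8) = (d - 5)*(d - 1)*(d^2 - 2*d - 8) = (d - 5)*(d - 1)*(d + 2)*(d - 4)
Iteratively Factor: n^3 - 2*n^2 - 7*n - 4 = (n - 4)*(n^2 + 2*n + 1) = (n - 4)*(n + 1)*(n + 1)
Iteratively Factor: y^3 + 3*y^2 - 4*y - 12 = (y + 2)*(y^2 + y - 6) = (y - 2)*(y + 2)*(y + 3)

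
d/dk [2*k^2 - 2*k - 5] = 4*k - 2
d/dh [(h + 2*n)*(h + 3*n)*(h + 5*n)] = 3*h^2 + 20*h*n + 31*n^2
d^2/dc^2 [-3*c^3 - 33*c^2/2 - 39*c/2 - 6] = -18*c - 33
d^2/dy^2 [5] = 0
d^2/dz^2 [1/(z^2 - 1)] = 2*(3*z^2 + 1)/(z^2 - 1)^3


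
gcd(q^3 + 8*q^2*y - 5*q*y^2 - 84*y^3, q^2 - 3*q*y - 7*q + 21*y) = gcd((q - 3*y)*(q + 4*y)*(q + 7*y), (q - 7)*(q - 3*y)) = -q + 3*y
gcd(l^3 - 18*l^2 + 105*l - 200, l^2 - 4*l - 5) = l - 5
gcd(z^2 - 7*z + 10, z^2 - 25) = z - 5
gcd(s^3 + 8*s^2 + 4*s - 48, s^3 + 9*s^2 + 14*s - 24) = s^2 + 10*s + 24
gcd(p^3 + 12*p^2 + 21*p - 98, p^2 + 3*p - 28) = p + 7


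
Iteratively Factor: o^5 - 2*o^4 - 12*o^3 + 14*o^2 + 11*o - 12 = (o - 4)*(o^4 + 2*o^3 - 4*o^2 - 2*o + 3) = (o - 4)*(o - 1)*(o^3 + 3*o^2 - o - 3) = (o - 4)*(o - 1)*(o + 3)*(o^2 - 1) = (o - 4)*(o - 1)^2*(o + 3)*(o + 1)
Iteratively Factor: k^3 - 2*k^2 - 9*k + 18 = (k - 3)*(k^2 + k - 6) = (k - 3)*(k + 3)*(k - 2)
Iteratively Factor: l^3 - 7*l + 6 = (l - 1)*(l^2 + l - 6) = (l - 2)*(l - 1)*(l + 3)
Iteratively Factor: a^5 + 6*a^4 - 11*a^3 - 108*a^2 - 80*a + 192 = (a - 1)*(a^4 + 7*a^3 - 4*a^2 - 112*a - 192) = (a - 1)*(a + 3)*(a^3 + 4*a^2 - 16*a - 64) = (a - 4)*(a - 1)*(a + 3)*(a^2 + 8*a + 16) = (a - 4)*(a - 1)*(a + 3)*(a + 4)*(a + 4)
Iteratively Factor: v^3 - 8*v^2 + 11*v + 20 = (v - 4)*(v^2 - 4*v - 5) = (v - 4)*(v + 1)*(v - 5)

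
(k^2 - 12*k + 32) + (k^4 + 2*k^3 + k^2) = k^4 + 2*k^3 + 2*k^2 - 12*k + 32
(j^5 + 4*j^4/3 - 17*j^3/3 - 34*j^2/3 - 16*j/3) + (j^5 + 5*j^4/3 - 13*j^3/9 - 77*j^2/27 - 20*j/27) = 2*j^5 + 3*j^4 - 64*j^3/9 - 383*j^2/27 - 164*j/27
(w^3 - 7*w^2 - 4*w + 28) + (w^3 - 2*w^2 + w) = 2*w^3 - 9*w^2 - 3*w + 28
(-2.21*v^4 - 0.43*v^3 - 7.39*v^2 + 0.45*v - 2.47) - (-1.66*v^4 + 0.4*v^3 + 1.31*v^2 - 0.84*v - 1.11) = -0.55*v^4 - 0.83*v^3 - 8.7*v^2 + 1.29*v - 1.36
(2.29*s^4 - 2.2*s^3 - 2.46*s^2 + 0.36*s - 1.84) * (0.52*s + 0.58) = 1.1908*s^5 + 0.1842*s^4 - 2.5552*s^3 - 1.2396*s^2 - 0.748*s - 1.0672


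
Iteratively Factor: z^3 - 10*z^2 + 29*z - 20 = (z - 5)*(z^2 - 5*z + 4) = (z - 5)*(z - 1)*(z - 4)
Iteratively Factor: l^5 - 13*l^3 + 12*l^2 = (l)*(l^4 - 13*l^2 + 12*l) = l*(l - 3)*(l^3 + 3*l^2 - 4*l) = l*(l - 3)*(l + 4)*(l^2 - l) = l*(l - 3)*(l - 1)*(l + 4)*(l)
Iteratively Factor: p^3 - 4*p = (p - 2)*(p^2 + 2*p) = p*(p - 2)*(p + 2)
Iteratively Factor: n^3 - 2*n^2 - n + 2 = (n - 1)*(n^2 - n - 2) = (n - 1)*(n + 1)*(n - 2)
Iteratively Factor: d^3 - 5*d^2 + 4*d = (d - 4)*(d^2 - d) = (d - 4)*(d - 1)*(d)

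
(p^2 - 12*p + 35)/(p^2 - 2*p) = (p^2 - 12*p + 35)/(p*(p - 2))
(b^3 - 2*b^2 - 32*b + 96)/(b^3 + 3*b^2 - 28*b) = (b^2 + 2*b - 24)/(b*(b + 7))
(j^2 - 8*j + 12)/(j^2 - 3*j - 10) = (-j^2 + 8*j - 12)/(-j^2 + 3*j + 10)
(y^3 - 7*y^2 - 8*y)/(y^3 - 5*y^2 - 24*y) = (y + 1)/(y + 3)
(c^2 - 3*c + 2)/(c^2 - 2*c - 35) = (-c^2 + 3*c - 2)/(-c^2 + 2*c + 35)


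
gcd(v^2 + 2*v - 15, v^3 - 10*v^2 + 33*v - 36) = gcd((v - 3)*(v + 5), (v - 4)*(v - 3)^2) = v - 3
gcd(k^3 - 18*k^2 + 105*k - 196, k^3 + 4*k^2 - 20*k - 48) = k - 4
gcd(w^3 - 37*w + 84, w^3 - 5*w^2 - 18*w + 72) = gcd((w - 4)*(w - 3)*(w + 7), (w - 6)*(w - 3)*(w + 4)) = w - 3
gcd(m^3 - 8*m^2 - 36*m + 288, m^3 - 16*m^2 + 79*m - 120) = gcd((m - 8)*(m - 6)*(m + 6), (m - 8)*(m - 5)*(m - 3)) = m - 8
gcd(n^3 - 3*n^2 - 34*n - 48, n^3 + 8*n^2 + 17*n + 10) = n + 2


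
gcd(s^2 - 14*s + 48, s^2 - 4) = 1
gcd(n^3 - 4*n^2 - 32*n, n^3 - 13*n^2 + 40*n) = n^2 - 8*n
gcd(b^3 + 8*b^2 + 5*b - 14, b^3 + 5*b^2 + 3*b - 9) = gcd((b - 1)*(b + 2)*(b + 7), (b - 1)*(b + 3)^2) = b - 1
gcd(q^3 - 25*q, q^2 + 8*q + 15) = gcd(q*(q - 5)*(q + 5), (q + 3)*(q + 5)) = q + 5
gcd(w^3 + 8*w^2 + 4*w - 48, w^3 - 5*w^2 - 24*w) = 1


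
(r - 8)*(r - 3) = r^2 - 11*r + 24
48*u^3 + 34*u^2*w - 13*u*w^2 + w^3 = (-8*u + w)*(-6*u + w)*(u + w)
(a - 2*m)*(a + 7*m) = a^2 + 5*a*m - 14*m^2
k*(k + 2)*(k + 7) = k^3 + 9*k^2 + 14*k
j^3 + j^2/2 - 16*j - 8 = (j - 4)*(j + 1/2)*(j + 4)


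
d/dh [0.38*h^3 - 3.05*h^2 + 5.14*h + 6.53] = 1.14*h^2 - 6.1*h + 5.14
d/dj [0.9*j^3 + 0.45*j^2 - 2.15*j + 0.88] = 2.7*j^2 + 0.9*j - 2.15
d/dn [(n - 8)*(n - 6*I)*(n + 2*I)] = 3*n^2 - 8*n*(2 + I) + 12 + 32*I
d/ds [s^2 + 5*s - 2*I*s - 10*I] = 2*s + 5 - 2*I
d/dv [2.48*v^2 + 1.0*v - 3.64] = 4.96*v + 1.0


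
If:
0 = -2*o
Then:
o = 0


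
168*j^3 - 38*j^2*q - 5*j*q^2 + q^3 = (-7*j + q)*(-4*j + q)*(6*j + q)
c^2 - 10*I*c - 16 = (c - 8*I)*(c - 2*I)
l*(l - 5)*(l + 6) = l^3 + l^2 - 30*l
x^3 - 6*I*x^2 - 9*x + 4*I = (x - 4*I)*(x - I)^2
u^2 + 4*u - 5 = (u - 1)*(u + 5)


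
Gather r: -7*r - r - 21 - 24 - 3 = -8*r - 48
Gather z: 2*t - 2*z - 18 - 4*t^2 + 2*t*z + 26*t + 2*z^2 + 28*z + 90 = -4*t^2 + 28*t + 2*z^2 + z*(2*t + 26) + 72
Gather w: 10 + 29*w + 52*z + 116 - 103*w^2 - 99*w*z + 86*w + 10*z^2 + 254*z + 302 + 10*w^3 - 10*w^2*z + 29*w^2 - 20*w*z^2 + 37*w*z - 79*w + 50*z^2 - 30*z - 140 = 10*w^3 + w^2*(-10*z - 74) + w*(-20*z^2 - 62*z + 36) + 60*z^2 + 276*z + 288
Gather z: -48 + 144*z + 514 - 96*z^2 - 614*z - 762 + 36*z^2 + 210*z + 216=-60*z^2 - 260*z - 80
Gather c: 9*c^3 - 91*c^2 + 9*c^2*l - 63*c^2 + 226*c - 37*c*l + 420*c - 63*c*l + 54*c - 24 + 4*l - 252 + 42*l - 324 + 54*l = 9*c^3 + c^2*(9*l - 154) + c*(700 - 100*l) + 100*l - 600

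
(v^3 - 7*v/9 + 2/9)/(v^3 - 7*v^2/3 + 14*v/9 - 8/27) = 3*(v + 1)/(3*v - 4)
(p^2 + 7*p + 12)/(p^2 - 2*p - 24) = (p + 3)/(p - 6)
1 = 1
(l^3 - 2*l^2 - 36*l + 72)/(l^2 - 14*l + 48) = (l^2 + 4*l - 12)/(l - 8)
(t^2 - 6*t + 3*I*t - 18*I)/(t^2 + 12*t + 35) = (t^2 + 3*t*(-2 + I) - 18*I)/(t^2 + 12*t + 35)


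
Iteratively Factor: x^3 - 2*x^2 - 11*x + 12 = (x - 4)*(x^2 + 2*x - 3) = (x - 4)*(x - 1)*(x + 3)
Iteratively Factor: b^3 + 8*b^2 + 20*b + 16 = (b + 2)*(b^2 + 6*b + 8) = (b + 2)^2*(b + 4)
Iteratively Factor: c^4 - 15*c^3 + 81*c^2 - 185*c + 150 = (c - 2)*(c^3 - 13*c^2 + 55*c - 75) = (c - 3)*(c - 2)*(c^2 - 10*c + 25) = (c - 5)*(c - 3)*(c - 2)*(c - 5)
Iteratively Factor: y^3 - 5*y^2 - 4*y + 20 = (y + 2)*(y^2 - 7*y + 10) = (y - 2)*(y + 2)*(y - 5)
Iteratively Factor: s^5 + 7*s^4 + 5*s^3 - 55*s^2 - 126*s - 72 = (s + 4)*(s^4 + 3*s^3 - 7*s^2 - 27*s - 18) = (s - 3)*(s + 4)*(s^3 + 6*s^2 + 11*s + 6) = (s - 3)*(s + 1)*(s + 4)*(s^2 + 5*s + 6) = (s - 3)*(s + 1)*(s + 2)*(s + 4)*(s + 3)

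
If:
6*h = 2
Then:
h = 1/3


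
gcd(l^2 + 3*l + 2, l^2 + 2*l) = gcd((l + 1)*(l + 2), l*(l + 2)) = l + 2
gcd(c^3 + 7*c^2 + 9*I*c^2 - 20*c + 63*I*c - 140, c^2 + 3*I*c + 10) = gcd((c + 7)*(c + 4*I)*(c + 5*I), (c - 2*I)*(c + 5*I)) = c + 5*I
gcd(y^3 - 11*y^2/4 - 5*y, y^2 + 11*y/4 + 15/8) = y + 5/4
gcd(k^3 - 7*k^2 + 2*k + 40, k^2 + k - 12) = 1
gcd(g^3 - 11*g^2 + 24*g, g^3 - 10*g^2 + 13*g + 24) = g^2 - 11*g + 24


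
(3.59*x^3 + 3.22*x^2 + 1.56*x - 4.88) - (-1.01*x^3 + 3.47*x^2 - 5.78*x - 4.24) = 4.6*x^3 - 0.25*x^2 + 7.34*x - 0.64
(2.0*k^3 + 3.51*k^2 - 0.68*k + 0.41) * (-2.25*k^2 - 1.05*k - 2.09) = -4.5*k^5 - 9.9975*k^4 - 6.3355*k^3 - 7.5444*k^2 + 0.9907*k - 0.8569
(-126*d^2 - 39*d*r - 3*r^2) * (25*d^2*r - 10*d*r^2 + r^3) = -3150*d^4*r + 285*d^3*r^2 + 189*d^2*r^3 - 9*d*r^4 - 3*r^5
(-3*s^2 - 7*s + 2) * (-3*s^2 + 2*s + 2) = 9*s^4 + 15*s^3 - 26*s^2 - 10*s + 4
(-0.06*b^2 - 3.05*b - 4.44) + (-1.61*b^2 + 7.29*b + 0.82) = -1.67*b^2 + 4.24*b - 3.62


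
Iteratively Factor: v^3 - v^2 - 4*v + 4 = (v - 2)*(v^2 + v - 2) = (v - 2)*(v + 2)*(v - 1)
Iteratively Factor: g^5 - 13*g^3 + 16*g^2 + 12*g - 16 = (g - 2)*(g^4 + 2*g^3 - 9*g^2 - 2*g + 8) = (g - 2)^2*(g^3 + 4*g^2 - g - 4) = (g - 2)^2*(g + 1)*(g^2 + 3*g - 4) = (g - 2)^2*(g + 1)*(g + 4)*(g - 1)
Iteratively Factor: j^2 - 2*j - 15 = (j - 5)*(j + 3)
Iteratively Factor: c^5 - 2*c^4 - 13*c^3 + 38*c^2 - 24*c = (c)*(c^4 - 2*c^3 - 13*c^2 + 38*c - 24) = c*(c - 3)*(c^3 + c^2 - 10*c + 8) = c*(c - 3)*(c - 1)*(c^2 + 2*c - 8) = c*(c - 3)*(c - 2)*(c - 1)*(c + 4)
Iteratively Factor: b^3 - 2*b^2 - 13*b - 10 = (b - 5)*(b^2 + 3*b + 2) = (b - 5)*(b + 2)*(b + 1)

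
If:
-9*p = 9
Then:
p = -1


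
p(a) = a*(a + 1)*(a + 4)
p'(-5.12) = 31.44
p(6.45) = 502.15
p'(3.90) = 88.63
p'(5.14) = 134.66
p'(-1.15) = -3.53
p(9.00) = 1170.00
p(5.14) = 288.45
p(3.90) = 150.97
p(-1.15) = 0.49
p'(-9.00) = 157.00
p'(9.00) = 337.00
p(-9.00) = -360.00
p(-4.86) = -16.13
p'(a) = a*(a + 1) + a*(a + 4) + (a + 1)*(a + 4)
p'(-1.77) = -4.30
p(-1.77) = 3.04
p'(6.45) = 193.31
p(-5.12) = -23.63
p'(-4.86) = 26.26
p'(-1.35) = -4.03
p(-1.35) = 1.25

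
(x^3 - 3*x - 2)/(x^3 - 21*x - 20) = (x^2 - x - 2)/(x^2 - x - 20)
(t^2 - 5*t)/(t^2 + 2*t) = (t - 5)/(t + 2)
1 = 1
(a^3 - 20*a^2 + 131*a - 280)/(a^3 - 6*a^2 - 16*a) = (a^2 - 12*a + 35)/(a*(a + 2))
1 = 1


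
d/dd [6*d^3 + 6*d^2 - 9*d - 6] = 18*d^2 + 12*d - 9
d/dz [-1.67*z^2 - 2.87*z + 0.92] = -3.34*z - 2.87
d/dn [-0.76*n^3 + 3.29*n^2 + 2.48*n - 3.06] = -2.28*n^2 + 6.58*n + 2.48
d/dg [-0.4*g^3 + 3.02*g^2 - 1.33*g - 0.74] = -1.2*g^2 + 6.04*g - 1.33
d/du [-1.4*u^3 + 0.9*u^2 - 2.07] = u*(1.8 - 4.2*u)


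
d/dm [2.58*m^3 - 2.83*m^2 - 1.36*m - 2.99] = 7.74*m^2 - 5.66*m - 1.36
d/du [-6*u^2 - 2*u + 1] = -12*u - 2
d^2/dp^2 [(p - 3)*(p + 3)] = 2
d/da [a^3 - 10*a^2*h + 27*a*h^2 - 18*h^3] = 3*a^2 - 20*a*h + 27*h^2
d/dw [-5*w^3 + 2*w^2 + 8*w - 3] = -15*w^2 + 4*w + 8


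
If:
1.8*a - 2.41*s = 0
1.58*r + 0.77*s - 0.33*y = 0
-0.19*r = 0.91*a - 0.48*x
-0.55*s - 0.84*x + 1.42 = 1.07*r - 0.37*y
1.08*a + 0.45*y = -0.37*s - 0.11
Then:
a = 0.81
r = -0.86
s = 0.61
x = 1.20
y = -2.69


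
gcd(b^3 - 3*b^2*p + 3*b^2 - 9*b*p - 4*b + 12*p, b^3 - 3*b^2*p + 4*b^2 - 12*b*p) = -b^2 + 3*b*p - 4*b + 12*p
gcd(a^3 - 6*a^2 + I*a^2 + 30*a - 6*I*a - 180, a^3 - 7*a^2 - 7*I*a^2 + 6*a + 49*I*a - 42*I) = a - 6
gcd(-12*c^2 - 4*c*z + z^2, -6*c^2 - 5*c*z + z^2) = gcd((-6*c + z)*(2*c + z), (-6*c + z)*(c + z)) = -6*c + z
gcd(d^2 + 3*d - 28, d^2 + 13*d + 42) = d + 7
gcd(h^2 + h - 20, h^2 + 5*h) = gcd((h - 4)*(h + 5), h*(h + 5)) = h + 5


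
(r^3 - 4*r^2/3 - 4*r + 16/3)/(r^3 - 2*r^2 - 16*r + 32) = (3*r^2 + 2*r - 8)/(3*(r^2 - 16))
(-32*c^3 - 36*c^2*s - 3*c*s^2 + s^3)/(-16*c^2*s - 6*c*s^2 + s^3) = (4*c^2 + 5*c*s + s^2)/(s*(2*c + s))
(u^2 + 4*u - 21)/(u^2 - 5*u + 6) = (u + 7)/(u - 2)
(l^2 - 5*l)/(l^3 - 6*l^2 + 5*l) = 1/(l - 1)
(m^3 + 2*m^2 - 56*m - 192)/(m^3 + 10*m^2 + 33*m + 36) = (m^2 - 2*m - 48)/(m^2 + 6*m + 9)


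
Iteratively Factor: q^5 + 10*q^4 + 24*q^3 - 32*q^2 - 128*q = (q - 2)*(q^4 + 12*q^3 + 48*q^2 + 64*q) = q*(q - 2)*(q^3 + 12*q^2 + 48*q + 64) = q*(q - 2)*(q + 4)*(q^2 + 8*q + 16) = q*(q - 2)*(q + 4)^2*(q + 4)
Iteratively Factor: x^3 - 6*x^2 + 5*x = (x - 5)*(x^2 - x) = x*(x - 5)*(x - 1)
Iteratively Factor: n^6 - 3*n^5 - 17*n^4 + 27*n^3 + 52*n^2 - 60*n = (n)*(n^5 - 3*n^4 - 17*n^3 + 27*n^2 + 52*n - 60) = n*(n + 2)*(n^4 - 5*n^3 - 7*n^2 + 41*n - 30) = n*(n + 2)*(n + 3)*(n^3 - 8*n^2 + 17*n - 10) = n*(n - 1)*(n + 2)*(n + 3)*(n^2 - 7*n + 10) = n*(n - 2)*(n - 1)*(n + 2)*(n + 3)*(n - 5)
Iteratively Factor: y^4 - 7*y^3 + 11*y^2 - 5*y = (y)*(y^3 - 7*y^2 + 11*y - 5) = y*(y - 1)*(y^2 - 6*y + 5) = y*(y - 1)^2*(y - 5)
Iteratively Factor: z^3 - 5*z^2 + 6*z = (z - 2)*(z^2 - 3*z) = (z - 3)*(z - 2)*(z)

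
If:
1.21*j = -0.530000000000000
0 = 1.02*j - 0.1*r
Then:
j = -0.44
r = -4.47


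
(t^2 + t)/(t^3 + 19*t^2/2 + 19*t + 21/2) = 2*t/(2*t^2 + 17*t + 21)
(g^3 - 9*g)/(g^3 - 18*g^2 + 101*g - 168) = g*(g + 3)/(g^2 - 15*g + 56)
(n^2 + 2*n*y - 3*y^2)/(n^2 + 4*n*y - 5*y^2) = (n + 3*y)/(n + 5*y)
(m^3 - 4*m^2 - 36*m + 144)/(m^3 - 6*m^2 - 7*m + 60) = (m^2 - 36)/(m^2 - 2*m - 15)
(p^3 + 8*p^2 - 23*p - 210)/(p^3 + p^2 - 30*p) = (p + 7)/p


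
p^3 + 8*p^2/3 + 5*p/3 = p*(p + 1)*(p + 5/3)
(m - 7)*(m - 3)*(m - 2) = m^3 - 12*m^2 + 41*m - 42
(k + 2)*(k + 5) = k^2 + 7*k + 10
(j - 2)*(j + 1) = j^2 - j - 2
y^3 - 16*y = y*(y - 4)*(y + 4)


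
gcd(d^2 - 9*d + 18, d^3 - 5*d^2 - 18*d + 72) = d^2 - 9*d + 18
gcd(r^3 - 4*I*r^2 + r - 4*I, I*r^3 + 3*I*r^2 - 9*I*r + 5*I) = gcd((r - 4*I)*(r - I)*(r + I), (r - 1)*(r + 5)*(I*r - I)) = 1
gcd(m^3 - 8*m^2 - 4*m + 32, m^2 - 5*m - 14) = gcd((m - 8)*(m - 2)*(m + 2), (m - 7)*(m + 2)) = m + 2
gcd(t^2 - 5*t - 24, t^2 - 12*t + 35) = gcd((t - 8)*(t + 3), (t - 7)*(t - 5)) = 1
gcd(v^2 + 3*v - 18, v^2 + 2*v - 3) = 1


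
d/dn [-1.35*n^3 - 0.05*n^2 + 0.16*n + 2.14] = -4.05*n^2 - 0.1*n + 0.16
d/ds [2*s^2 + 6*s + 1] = 4*s + 6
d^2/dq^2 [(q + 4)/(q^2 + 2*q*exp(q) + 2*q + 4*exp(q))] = 2*(4*(q + 4)*(q*exp(q) + q + 3*exp(q) + 1)^2 - (q^2 + 2*q*exp(q) + 2*q + 4*exp(q))*(2*q*exp(q) + 2*q + (q + 4)*(q*exp(q) + 4*exp(q) + 1) + 6*exp(q) + 2))/(q^2 + 2*q*exp(q) + 2*q + 4*exp(q))^3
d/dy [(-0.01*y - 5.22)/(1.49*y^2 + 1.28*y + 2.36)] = (0.0149*y^2 + 15.5556*y + 6.658)/(2.2201*y^4 + 3.8144*y^3 + 8.6712*y^2 + 6.0416*y + 5.5696)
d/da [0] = 0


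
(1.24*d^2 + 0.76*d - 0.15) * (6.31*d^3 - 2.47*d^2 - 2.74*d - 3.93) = 7.8244*d^5 + 1.7328*d^4 - 6.2213*d^3 - 6.5851*d^2 - 2.5758*d + 0.5895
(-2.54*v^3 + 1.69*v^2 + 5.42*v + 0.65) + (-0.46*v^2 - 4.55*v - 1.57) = -2.54*v^3 + 1.23*v^2 + 0.87*v - 0.92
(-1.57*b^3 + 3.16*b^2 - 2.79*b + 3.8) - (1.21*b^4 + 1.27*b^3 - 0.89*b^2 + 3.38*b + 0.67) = -1.21*b^4 - 2.84*b^3 + 4.05*b^2 - 6.17*b + 3.13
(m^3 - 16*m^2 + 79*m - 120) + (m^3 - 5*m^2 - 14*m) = 2*m^3 - 21*m^2 + 65*m - 120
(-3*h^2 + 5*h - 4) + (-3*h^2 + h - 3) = -6*h^2 + 6*h - 7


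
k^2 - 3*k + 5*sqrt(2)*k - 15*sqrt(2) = (k - 3)*(k + 5*sqrt(2))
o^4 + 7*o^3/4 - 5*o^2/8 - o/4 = o*(o - 1/2)*(o + 1/4)*(o + 2)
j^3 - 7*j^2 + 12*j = j*(j - 4)*(j - 3)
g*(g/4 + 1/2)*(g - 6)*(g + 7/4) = g^4/4 - 9*g^3/16 - 19*g^2/4 - 21*g/4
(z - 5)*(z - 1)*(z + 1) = z^3 - 5*z^2 - z + 5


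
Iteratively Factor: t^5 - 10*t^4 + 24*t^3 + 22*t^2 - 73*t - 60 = (t + 1)*(t^4 - 11*t^3 + 35*t^2 - 13*t - 60) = (t - 5)*(t + 1)*(t^3 - 6*t^2 + 5*t + 12) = (t - 5)*(t + 1)^2*(t^2 - 7*t + 12) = (t - 5)*(t - 4)*(t + 1)^2*(t - 3)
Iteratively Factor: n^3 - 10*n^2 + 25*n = (n - 5)*(n^2 - 5*n) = n*(n - 5)*(n - 5)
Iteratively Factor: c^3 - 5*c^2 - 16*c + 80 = (c - 5)*(c^2 - 16) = (c - 5)*(c + 4)*(c - 4)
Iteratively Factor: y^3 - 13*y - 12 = (y + 1)*(y^2 - y - 12) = (y - 4)*(y + 1)*(y + 3)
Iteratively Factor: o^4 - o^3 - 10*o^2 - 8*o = (o - 4)*(o^3 + 3*o^2 + 2*o) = o*(o - 4)*(o^2 + 3*o + 2) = o*(o - 4)*(o + 2)*(o + 1)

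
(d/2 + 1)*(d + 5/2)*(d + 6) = d^3/2 + 21*d^2/4 + 16*d + 15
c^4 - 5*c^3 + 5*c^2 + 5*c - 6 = (c - 3)*(c - 2)*(c - 1)*(c + 1)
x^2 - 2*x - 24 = (x - 6)*(x + 4)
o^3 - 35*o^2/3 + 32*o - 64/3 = (o - 8)*(o - 8/3)*(o - 1)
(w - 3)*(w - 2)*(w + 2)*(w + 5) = w^4 + 2*w^3 - 19*w^2 - 8*w + 60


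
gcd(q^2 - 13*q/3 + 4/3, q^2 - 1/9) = q - 1/3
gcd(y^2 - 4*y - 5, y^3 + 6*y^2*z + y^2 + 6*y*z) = y + 1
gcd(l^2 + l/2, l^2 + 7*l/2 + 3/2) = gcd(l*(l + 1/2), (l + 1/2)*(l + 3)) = l + 1/2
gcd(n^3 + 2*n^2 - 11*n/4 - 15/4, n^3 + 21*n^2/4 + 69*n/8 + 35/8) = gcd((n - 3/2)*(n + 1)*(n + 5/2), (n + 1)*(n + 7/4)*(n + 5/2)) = n^2 + 7*n/2 + 5/2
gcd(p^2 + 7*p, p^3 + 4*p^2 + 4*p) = p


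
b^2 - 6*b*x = b*(b - 6*x)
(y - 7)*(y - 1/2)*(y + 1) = y^3 - 13*y^2/2 - 4*y + 7/2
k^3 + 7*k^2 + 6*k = k*(k + 1)*(k + 6)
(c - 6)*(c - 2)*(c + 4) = c^3 - 4*c^2 - 20*c + 48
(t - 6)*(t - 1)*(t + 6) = t^3 - t^2 - 36*t + 36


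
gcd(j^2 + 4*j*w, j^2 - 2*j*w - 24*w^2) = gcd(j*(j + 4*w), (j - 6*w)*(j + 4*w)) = j + 4*w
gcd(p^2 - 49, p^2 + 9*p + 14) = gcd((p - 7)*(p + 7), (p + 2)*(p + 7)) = p + 7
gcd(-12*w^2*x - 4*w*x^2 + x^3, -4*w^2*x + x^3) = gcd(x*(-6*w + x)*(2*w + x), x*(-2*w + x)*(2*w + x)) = 2*w*x + x^2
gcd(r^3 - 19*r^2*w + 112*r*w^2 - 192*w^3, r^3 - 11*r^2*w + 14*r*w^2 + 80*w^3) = r - 8*w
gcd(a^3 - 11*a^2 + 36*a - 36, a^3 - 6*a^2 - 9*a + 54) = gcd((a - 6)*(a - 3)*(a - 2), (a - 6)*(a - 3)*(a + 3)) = a^2 - 9*a + 18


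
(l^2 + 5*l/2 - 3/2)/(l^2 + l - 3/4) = 2*(l + 3)/(2*l + 3)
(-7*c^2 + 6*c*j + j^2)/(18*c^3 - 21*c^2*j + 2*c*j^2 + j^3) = (-7*c - j)/(18*c^2 - 3*c*j - j^2)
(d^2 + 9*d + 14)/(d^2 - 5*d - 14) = (d + 7)/(d - 7)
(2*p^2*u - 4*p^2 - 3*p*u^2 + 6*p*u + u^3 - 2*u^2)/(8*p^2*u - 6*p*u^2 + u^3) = (p*u - 2*p - u^2 + 2*u)/(u*(4*p - u))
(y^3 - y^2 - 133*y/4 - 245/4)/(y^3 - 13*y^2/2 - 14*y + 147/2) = (y + 5/2)/(y - 3)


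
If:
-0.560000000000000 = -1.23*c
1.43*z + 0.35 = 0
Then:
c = 0.46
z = -0.24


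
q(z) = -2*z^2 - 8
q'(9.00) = -36.00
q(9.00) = -170.00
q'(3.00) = -12.00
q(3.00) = -26.00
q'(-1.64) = 6.56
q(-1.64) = -13.38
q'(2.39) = -9.56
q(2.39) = -19.42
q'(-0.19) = 0.76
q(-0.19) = -8.07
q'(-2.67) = 10.68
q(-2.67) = -22.26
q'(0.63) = -2.52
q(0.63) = -8.79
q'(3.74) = -14.96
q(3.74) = -35.98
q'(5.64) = -22.56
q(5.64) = -71.62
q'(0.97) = -3.88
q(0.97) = -9.88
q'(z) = -4*z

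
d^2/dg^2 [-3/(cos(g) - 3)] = 3*(cos(g)^2 + 3*cos(g) - 2)/(cos(g) - 3)^3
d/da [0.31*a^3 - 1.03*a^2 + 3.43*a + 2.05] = 0.93*a^2 - 2.06*a + 3.43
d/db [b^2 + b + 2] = 2*b + 1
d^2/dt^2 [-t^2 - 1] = -2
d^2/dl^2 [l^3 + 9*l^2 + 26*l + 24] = 6*l + 18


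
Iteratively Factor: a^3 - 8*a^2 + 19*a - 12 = (a - 3)*(a^2 - 5*a + 4) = (a - 3)*(a - 1)*(a - 4)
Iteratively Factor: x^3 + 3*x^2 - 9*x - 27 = (x - 3)*(x^2 + 6*x + 9) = (x - 3)*(x + 3)*(x + 3)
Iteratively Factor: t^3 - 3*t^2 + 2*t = (t - 2)*(t^2 - t) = (t - 2)*(t - 1)*(t)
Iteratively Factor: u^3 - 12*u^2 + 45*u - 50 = (u - 2)*(u^2 - 10*u + 25) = (u - 5)*(u - 2)*(u - 5)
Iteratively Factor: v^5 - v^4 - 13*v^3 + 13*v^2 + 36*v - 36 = (v - 2)*(v^4 + v^3 - 11*v^2 - 9*v + 18) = (v - 2)*(v + 3)*(v^3 - 2*v^2 - 5*v + 6) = (v - 3)*(v - 2)*(v + 3)*(v^2 + v - 2) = (v - 3)*(v - 2)*(v + 2)*(v + 3)*(v - 1)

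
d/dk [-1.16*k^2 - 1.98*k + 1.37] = -2.32*k - 1.98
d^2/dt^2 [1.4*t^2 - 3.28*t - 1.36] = 2.80000000000000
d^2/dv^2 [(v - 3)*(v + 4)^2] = 6*v + 10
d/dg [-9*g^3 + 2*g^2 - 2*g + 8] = -27*g^2 + 4*g - 2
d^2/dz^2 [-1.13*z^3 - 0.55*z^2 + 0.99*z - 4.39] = -6.78*z - 1.1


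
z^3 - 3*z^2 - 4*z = z*(z - 4)*(z + 1)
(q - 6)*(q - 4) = q^2 - 10*q + 24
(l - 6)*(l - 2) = l^2 - 8*l + 12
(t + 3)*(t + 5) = t^2 + 8*t + 15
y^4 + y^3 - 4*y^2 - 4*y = y*(y - 2)*(y + 1)*(y + 2)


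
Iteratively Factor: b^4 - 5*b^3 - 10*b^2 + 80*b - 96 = (b - 4)*(b^3 - b^2 - 14*b + 24) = (b - 4)*(b + 4)*(b^2 - 5*b + 6) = (b - 4)*(b - 2)*(b + 4)*(b - 3)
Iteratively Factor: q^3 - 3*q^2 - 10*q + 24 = (q - 2)*(q^2 - q - 12) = (q - 2)*(q + 3)*(q - 4)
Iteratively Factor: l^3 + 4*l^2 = (l)*(l^2 + 4*l) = l*(l + 4)*(l)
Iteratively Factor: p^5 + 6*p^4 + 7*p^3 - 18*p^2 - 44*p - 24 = (p - 2)*(p^4 + 8*p^3 + 23*p^2 + 28*p + 12) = (p - 2)*(p + 2)*(p^3 + 6*p^2 + 11*p + 6) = (p - 2)*(p + 1)*(p + 2)*(p^2 + 5*p + 6) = (p - 2)*(p + 1)*(p + 2)^2*(p + 3)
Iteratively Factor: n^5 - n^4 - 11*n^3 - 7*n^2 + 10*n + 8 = (n + 2)*(n^4 - 3*n^3 - 5*n^2 + 3*n + 4) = (n - 4)*(n + 2)*(n^3 + n^2 - n - 1) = (n - 4)*(n + 1)*(n + 2)*(n^2 - 1) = (n - 4)*(n + 1)^2*(n + 2)*(n - 1)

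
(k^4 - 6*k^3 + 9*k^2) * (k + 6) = k^5 - 27*k^3 + 54*k^2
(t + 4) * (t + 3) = t^2 + 7*t + 12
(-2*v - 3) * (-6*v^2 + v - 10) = 12*v^3 + 16*v^2 + 17*v + 30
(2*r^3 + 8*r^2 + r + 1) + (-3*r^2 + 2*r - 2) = 2*r^3 + 5*r^2 + 3*r - 1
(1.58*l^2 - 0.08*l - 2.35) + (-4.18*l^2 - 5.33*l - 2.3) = -2.6*l^2 - 5.41*l - 4.65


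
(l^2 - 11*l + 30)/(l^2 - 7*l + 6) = (l - 5)/(l - 1)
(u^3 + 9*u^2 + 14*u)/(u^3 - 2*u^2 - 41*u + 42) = u*(u^2 + 9*u + 14)/(u^3 - 2*u^2 - 41*u + 42)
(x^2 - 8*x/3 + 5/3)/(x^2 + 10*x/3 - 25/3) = (x - 1)/(x + 5)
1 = 1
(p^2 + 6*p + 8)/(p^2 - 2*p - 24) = (p + 2)/(p - 6)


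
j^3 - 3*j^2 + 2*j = j*(j - 2)*(j - 1)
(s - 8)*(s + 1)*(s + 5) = s^3 - 2*s^2 - 43*s - 40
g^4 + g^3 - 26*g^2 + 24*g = g*(g - 4)*(g - 1)*(g + 6)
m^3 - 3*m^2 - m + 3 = (m - 3)*(m - 1)*(m + 1)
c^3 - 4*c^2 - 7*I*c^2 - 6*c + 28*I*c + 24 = (c - 4)*(c - 6*I)*(c - I)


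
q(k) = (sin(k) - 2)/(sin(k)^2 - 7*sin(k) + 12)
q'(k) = (-2*sin(k)*cos(k) + 7*cos(k))*(sin(k) - 2)/(sin(k)^2 - 7*sin(k) + 12)^2 + cos(k)/(sin(k)^2 - 7*sin(k) + 12) = (4*sin(k) + cos(k)^2 - 3)*cos(k)/(sin(k)^2 - 7*sin(k) + 12)^2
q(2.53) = -0.17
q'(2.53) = 0.00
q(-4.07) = -0.17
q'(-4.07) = -0.01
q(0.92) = -0.17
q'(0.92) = 0.01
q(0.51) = -0.17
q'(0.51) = -0.00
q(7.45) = -0.17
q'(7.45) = 0.01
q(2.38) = -0.17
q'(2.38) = -0.00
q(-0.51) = -0.16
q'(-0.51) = -0.01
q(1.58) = -0.17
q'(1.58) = -0.00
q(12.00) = -0.16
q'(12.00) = -0.01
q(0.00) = -0.17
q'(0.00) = -0.01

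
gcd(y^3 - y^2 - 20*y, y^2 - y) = y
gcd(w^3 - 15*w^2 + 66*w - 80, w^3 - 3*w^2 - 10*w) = w - 5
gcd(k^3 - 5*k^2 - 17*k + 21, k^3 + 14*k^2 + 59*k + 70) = 1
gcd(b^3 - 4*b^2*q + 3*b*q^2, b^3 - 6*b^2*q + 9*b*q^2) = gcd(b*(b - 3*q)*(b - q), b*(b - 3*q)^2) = -b^2 + 3*b*q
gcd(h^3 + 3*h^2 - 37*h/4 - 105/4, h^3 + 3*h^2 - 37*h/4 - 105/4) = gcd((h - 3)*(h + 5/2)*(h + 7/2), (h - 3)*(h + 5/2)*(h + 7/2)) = h^3 + 3*h^2 - 37*h/4 - 105/4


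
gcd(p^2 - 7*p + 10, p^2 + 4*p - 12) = p - 2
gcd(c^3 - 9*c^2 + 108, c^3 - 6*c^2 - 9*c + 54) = c^2 - 3*c - 18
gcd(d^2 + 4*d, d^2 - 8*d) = d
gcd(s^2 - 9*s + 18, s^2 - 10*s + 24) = s - 6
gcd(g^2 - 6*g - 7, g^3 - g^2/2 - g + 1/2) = g + 1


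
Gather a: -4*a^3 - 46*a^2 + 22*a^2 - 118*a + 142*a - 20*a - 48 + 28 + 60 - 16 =-4*a^3 - 24*a^2 + 4*a + 24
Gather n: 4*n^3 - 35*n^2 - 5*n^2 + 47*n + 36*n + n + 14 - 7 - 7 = 4*n^3 - 40*n^2 + 84*n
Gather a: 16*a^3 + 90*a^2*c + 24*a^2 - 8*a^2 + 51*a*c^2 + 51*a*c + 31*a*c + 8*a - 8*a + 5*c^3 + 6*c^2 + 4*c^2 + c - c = 16*a^3 + a^2*(90*c + 16) + a*(51*c^2 + 82*c) + 5*c^3 + 10*c^2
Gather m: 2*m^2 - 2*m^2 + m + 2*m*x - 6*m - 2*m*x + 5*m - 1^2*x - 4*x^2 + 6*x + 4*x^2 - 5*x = 0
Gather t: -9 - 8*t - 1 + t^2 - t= t^2 - 9*t - 10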